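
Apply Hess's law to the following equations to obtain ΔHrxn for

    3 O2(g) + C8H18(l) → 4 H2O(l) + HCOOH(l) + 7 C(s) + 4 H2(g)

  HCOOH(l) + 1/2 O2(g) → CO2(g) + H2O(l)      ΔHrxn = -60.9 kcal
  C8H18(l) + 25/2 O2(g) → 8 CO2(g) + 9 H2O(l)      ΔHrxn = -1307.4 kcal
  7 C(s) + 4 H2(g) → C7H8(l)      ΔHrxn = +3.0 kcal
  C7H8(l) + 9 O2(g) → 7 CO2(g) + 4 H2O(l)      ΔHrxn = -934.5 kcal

equation 1 reversed (HCOOH(l) must end up as a product): +60.9 kcal
equation 2 as written (C8H18(l) already on the reactant side): -1307.4 kcal
equation 3 reversed (C(s) must end up as a product): -3.0 kcal
equation 4 reversed: +934.5 kcal
By Hess's law, ΔHrxn = (-1)·(-60.9) + (1)·(-1307.4) + (-1)·(+3.0) + (-1)·(-934.5) = -315.0 kcal

ΔHrxn = -315.0 kcal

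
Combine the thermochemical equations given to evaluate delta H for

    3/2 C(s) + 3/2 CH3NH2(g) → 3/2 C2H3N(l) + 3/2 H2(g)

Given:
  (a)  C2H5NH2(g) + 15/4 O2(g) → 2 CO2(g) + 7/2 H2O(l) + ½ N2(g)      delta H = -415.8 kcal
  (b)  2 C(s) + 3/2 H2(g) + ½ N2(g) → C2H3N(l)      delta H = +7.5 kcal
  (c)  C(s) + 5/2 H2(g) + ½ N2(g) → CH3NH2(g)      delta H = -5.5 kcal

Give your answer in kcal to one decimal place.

delta H = 19.5 kcal

(a): not needed.
(b) × 3/2: (3/2)·(+7.5) = +11.25 kcal
(c) reversed and × 3/2: (-3/2)·(-5.5) = +8.25 kcal
delta H = (3/2)·(+7.5) + (-3/2)·(-5.5) = 19.5 kcal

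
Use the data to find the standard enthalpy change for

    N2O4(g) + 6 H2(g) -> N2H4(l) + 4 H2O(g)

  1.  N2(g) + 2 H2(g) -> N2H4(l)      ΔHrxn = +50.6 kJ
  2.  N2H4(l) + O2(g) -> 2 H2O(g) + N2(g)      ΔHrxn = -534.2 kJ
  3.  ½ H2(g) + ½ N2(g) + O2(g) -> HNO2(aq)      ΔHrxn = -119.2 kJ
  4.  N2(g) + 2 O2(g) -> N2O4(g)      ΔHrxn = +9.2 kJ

eq. 1 × 3: (3)·(+50.6) = +151.8 kJ
eq. 2 × 2 (×2 to match 4 H2O(g) in the target): (2)·(-534.2) = -1068.4 kJ
eq. 3: not needed (HNO2(aq) appears nowhere else).
eq. 4 reversed (reverse to put N2O4(g) on the reactant side): -9.2 kJ
ΔHrxn = (3)·(+50.6) + (2)·(-534.2) + (-1)·(+9.2) = -925.8 kJ

ΔHrxn = -925.8 kJ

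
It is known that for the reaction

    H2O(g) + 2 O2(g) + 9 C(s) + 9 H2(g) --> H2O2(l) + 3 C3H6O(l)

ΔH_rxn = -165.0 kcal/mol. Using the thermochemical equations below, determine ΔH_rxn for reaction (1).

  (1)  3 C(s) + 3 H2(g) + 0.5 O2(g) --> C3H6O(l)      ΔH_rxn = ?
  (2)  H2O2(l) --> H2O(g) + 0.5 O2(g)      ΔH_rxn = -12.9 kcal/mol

ΔH_rxn = -59.3 kcal/mol

(1) × 3: contributes 3·x
(2) reversed: +12.9 kcal/mol
-165.0 = (+12.9) + 3·x
x = (-165.0 − (+12.9)) / (3) = -59.3 kcal/mol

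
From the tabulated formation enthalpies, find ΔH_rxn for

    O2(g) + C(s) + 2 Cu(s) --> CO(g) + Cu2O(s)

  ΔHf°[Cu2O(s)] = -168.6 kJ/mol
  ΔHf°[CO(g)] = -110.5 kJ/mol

Products: 1·(-110.5) + 1·(-168.6) = -279.1
Reactants: 1·(+0.0) + 1·(+0.0) + 2·(+0.0) = +0.0
ΔH_rxn = (-279.1) − (+0.0) = -279.1 kJ/mol

ΔH_rxn = -279.1 kJ/mol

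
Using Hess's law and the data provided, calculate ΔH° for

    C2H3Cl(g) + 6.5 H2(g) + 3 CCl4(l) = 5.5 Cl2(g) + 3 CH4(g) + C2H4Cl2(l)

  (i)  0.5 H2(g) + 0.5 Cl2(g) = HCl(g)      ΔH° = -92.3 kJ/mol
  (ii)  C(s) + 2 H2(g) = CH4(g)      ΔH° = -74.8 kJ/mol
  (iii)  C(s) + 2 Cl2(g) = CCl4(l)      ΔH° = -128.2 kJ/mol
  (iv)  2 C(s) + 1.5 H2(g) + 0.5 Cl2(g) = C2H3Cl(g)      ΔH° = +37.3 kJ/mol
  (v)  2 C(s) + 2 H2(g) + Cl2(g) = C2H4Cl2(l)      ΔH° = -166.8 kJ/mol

ΔH° = -43.9 kJ/mol

(i): not needed.
(ii) × 3: (3)·(-74.8) = -224.4 kJ/mol
(iii) reversed and × 3: (-3)·(-128.2) = +384.6 kJ/mol
(iv) reversed: -37.3 kJ/mol
(v) as written: -166.8 kJ/mol
ΔH° = (3)·(-74.8) + (-3)·(-128.2) + (-1)·(+37.3) + (1)·(-166.8) = -43.9 kJ/mol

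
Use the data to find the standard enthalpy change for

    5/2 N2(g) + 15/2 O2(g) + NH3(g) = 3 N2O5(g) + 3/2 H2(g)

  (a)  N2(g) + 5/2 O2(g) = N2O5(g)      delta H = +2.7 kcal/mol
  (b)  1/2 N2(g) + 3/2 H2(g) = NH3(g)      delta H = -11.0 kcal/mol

delta H = 19.1 kcal/mol

(a) × 3: (3)·(+2.7) = +8.1 kcal/mol
(b) reversed: +11.0 kcal/mol
delta H = (3)·(+2.7) + (-1)·(-11.0) = 19.1 kcal/mol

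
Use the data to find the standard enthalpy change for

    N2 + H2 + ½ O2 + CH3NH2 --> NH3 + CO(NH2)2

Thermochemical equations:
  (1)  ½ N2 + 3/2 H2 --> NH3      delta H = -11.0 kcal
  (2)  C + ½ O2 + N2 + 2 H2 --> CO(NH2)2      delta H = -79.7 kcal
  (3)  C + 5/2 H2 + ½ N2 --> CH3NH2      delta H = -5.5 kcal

delta H = -85.2 kcal

(1) as written: -11.0 kcal
(2) as written: -79.7 kcal
(3) reversed: +5.5 kcal
Combining the equations, delta H = (1)·(-11.0) + (1)·(-79.7) + (-1)·(-5.5) = -85.2 kcal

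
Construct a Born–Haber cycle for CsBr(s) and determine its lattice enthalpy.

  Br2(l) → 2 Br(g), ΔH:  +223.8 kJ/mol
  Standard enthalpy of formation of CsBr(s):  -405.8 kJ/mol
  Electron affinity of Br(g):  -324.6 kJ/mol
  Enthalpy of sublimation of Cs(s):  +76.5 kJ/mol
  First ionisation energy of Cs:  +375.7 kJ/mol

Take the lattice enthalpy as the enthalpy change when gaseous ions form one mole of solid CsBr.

ΔHf° = 1·ΔHsub + 1·(ΣIE) + 1/2·D(Br2) + 1·EA + U
-405.8 = 1·(+76.5) + 1·(+375.7) + 1/2·(+223.8) + 1·(-324.6) + U
U = -405.8 − (+239.5) = -645.3 kJ/mol

U = -645.3 kJ/mol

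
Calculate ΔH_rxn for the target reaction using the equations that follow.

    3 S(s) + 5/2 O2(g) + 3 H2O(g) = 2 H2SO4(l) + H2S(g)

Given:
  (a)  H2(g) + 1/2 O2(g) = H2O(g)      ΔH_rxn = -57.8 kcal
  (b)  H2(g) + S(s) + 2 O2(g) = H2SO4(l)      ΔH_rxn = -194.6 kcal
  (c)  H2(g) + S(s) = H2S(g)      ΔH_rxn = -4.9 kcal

ΔH_rxn = -220.7 kcal

(a) reversed and × 3 (H2O(g) must end up as a reactant; ×3 to match 3 H2O(g) in the target): (-3)·(-57.8) = +173.4 kcal
(b) × 2 (×2 to match 2 H2SO4(l) in the target): (2)·(-194.6) = -389.2 kcal
(c) as written (H2S(g) already on the product side): -4.9 kcal
ΔH_rxn = (-3)·(-57.8) + (2)·(-194.6) + (1)·(-4.9) = -220.7 kcal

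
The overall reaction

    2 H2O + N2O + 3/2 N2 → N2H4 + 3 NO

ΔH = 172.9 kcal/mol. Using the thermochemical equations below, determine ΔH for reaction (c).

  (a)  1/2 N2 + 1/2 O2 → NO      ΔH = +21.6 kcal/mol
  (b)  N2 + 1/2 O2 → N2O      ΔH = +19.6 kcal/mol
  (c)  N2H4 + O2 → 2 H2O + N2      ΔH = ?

(a) × 3: (3)·(+21.6) = +64.8 kcal/mol
(b) reversed: -19.6 kcal/mol
(c) reversed: contributes −x
+172.9 = (+64.8) + (-19.6) − x
x = (+172.9 − (+45.2)) / (-1) = -127.7 kcal/mol

ΔH = -127.7 kcal/mol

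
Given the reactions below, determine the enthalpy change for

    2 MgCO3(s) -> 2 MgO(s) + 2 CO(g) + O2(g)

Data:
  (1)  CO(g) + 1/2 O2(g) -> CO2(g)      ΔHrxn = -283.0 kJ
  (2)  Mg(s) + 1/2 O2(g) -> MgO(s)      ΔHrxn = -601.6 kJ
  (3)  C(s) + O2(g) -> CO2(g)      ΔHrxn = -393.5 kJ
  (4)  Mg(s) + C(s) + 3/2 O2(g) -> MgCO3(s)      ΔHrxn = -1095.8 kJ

ΔHrxn = 767.4 kJ

(1) reversed and × 2: (-2)·(-283.0) = +566.0 kJ
(2) × 2: (2)·(-601.6) = -1203.2 kJ
(3) × 2: (2)·(-393.5) = -787.0 kJ
(4) reversed and × 2: (-2)·(-1095.8) = +2191.6 kJ
By Hess's law, ΔHrxn = (+566.0) + (-1203.2) + (-787.0) + (+2191.6) = 767.4 kJ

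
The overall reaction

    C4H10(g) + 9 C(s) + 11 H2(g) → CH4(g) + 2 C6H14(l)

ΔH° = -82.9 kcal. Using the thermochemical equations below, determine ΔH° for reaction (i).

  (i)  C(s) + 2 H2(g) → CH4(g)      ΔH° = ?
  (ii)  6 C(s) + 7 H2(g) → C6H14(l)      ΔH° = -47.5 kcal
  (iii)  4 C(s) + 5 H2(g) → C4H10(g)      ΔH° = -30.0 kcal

ΔH° = -17.9 kcal

(i) as written: contributes x
(ii) × 2: (2)·(-47.5) = -95.0 kcal
(iii) reversed: +30.0 kcal
-82.9 = (-95.0) + (+30.0) + x
x = (-82.9 − (-65.0)) / (1) = -17.9 kcal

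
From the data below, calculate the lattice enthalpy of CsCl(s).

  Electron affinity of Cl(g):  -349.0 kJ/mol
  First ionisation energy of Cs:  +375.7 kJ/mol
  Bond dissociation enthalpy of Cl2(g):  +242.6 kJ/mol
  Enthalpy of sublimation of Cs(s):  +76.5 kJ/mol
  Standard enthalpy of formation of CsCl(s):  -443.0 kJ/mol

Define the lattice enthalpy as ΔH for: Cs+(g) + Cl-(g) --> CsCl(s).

U = -667.5 kJ/mol

ΔHf° = 1·ΔHsub + 1·(ΣIE) + 1/2·D(Cl2) + 1·EA + U
-443.0 = 1·(+76.5) + 1·(+375.7) + 1/2·(+242.6) + 1·(-349.0) + U
U = -443.0 − (+224.5) = -667.5 kJ/mol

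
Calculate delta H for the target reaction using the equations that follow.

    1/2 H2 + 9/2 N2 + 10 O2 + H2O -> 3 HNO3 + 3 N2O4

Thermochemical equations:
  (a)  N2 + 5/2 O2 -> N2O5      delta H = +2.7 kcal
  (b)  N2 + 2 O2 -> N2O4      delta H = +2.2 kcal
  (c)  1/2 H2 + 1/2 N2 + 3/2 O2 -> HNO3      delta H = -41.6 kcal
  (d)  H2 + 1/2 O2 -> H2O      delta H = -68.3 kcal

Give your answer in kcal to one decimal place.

delta H = -49.9 kcal

(a): not needed.
(b) × 3: (3)·(+2.2) = +6.6 kcal
(c) × 3: (3)·(-41.6) = -124.8 kcal
(d) reversed: +68.3 kcal
Summing the manipulated equations, delta H = (+6.6) + (-124.8) + (+68.3) = -49.9 kcal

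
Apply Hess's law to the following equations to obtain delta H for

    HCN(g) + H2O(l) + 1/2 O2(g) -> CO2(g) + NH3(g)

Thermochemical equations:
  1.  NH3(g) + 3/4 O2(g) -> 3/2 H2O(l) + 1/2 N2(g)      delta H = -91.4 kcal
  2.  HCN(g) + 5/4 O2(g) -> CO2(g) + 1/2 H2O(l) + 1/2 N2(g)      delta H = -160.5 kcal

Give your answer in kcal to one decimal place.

delta H = -69.1 kcal

eq. 1 reversed: +91.4 kcal
eq. 2 as written: -160.5 kcal
By Hess's law, delta H = (+91.4) + (-160.5) = -69.1 kcal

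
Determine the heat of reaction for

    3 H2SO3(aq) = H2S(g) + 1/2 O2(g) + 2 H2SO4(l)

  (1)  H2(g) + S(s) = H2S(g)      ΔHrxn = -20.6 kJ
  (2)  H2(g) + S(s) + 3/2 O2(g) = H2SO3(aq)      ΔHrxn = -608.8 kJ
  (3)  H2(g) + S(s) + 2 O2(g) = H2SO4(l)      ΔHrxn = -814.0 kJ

(1) as written (H2S(g) already on the product side): -20.6 kJ
(2) reversed and × 3 (H2SO3(aq) must end up as a reactant; ×3 to match 3 H2SO3(aq) in the target): (-3)·(-608.8) = +1826.4 kJ
(3) × 2 (scale by 2 for the 2 H2SO4(l)): (2)·(-814.0) = -1628.0 kJ
Since enthalpy is a state function, ΔHrxn = (1)·(-20.6) + (-3)·(-608.8) + (2)·(-814.0) = 177.8 kJ

ΔHrxn = 177.8 kJ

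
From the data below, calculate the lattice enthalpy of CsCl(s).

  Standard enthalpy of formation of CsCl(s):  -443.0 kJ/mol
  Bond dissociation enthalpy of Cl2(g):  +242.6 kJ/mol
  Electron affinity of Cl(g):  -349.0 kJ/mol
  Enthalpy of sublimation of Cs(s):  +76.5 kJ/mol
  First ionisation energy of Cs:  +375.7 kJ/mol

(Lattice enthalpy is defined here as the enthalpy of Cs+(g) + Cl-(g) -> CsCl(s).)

U = -667.5 kJ/mol

ΔHf° = 1·ΔHsub + 1·(ΣIE) + 1/2·D(Cl2) + 1·EA + U
-443.0 = 1·(+76.5) + 1·(+375.7) + 1/2·(+242.6) + 1·(-349.0) + U
U = -443.0 − (+224.5) = -667.5 kJ/mol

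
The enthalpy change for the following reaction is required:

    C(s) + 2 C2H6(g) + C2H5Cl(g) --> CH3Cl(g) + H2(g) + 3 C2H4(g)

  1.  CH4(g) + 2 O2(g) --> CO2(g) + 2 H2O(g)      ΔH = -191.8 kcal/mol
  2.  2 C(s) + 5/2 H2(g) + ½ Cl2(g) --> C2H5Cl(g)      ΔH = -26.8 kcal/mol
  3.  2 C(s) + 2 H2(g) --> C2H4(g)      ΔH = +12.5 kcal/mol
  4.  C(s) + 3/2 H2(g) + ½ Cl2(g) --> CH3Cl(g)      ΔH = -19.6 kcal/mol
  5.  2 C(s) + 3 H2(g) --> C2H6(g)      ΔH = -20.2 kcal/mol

eq. 1: not needed.
eq. 2 reversed: +26.8 kcal/mol
eq. 3 × 3: (3)·(+12.5) = +37.5 kcal/mol
eq. 4 as written: -19.6 kcal/mol
eq. 5 reversed and × 2: (-2)·(-20.2) = +40.4 kcal/mol
Since enthalpy is a state function, ΔH = (-1)·(-26.8) + (3)·(+12.5) + (1)·(-19.6) + (-2)·(-20.2) = 85.1 kcal/mol

ΔH = 85.1 kcal/mol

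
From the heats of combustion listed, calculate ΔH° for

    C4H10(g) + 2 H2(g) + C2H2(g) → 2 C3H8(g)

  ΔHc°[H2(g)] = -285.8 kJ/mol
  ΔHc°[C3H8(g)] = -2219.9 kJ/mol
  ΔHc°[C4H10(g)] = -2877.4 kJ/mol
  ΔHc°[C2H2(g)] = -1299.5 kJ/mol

With combustion enthalpies, reactants minus products:
= [1·(-2877.4) + 2·(-285.8) + 1·(-1299.5)] − [2·(-2219.9)]
= -308.7 kJ/mol

ΔH° = -308.7 kJ/mol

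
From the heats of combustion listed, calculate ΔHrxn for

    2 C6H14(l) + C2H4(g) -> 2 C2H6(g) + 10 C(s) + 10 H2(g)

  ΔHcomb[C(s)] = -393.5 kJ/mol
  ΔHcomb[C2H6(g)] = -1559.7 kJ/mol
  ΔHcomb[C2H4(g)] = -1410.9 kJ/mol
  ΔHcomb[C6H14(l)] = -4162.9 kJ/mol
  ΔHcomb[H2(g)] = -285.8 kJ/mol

ΔHrxn = 175.7 kJ/mol

Using ΔH = Σ nΔHc°(reactants) − Σ nΔHc°(products):
= [2·(-4162.9) + 1·(-1410.9)] − [2·(-1559.7) + 10·(-393.5) + 10·(-285.8)]
= 175.7 kJ/mol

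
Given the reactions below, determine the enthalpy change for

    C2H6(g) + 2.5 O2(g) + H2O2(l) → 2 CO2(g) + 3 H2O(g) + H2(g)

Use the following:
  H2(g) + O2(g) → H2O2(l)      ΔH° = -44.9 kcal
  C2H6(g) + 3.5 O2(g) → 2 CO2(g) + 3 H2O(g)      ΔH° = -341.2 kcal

ΔH° = -296.3 kcal

equation 1 reversed: +44.9 kcal
equation 2 as written: -341.2 kcal
Combining the equations, ΔH° = (-1)·(-44.9) + (1)·(-341.2) = -296.3 kcal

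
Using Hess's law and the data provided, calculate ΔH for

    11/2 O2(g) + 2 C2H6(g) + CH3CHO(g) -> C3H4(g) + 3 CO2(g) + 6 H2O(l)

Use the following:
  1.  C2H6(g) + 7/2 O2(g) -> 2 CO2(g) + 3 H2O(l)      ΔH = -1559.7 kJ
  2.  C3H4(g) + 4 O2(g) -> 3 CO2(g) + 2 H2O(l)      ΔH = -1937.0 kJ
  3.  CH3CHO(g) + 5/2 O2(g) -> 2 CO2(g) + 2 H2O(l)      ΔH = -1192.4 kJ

eq. 1 × 2: (2)·(-1559.7) = -3119.4 kJ
eq. 2 reversed: +1937.0 kJ
eq. 3 as written: -1192.4 kJ
Summing the manipulated equations, ΔH = (-3119.4) + (+1937.0) + (-1192.4) = -2374.8 kJ

ΔH = -2374.8 kJ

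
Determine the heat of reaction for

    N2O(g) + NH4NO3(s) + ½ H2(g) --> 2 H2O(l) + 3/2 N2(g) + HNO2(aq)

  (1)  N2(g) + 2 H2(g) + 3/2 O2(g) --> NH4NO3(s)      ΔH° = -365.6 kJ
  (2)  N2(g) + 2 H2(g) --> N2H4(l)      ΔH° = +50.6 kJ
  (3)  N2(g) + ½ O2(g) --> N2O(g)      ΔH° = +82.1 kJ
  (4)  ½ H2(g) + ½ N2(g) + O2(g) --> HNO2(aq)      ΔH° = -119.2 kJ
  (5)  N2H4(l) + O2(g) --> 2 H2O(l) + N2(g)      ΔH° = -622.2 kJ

(1) reversed: +365.6 kJ
(2) as written: +50.6 kJ
(3) reversed: -82.1 kJ
(4) as written: -119.2 kJ
(5) as written: -622.2 kJ
ΔH° = (+365.6) + (+50.6) + (-82.1) + (-119.2) + (-622.2) = -407.3 kJ

ΔH° = -407.3 kJ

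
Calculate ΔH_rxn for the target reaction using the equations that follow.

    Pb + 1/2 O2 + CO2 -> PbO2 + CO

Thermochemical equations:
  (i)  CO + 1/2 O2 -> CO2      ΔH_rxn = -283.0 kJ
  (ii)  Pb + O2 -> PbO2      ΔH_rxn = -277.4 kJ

ΔH_rxn = 5.6 kJ

(i) reversed (CO must end up as a product): +283.0 kJ
(ii) as written (PbO2 already on the product side): -277.4 kJ
Summing the manipulated equations, ΔH_rxn = (-1)·(-283.0) + (1)·(-277.4) = 5.6 kJ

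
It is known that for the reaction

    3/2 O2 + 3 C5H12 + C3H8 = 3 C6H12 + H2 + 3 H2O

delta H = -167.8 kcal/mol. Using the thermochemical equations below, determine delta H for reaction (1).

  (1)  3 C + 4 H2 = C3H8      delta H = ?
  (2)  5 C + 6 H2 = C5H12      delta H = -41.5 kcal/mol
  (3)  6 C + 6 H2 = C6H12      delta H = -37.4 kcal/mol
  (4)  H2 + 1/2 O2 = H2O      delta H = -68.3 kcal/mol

(1) reversed (C3H8 must end up as a reactant): contributes −x
(2) reversed and × 3 (reverse to put C5H12 on the reactant side; ×3 to match 3 C5H12 in the target): (-3)·(-41.5) = +124.5 kcal/mol
(3) × 3 (×3 to match 3 C6H12 in the target): (3)·(-37.4) = -112.2 kcal/mol
(4) × 3 (scale by 3 for the 3 H2O): (3)·(-68.3) = -204.9 kcal/mol
-167.8 = (+124.5) + (-112.2) + (-204.9) − x
x = (-167.8 − (-192.6)) / (-1) = -24.8 kcal/mol

delta H = -24.8 kcal/mol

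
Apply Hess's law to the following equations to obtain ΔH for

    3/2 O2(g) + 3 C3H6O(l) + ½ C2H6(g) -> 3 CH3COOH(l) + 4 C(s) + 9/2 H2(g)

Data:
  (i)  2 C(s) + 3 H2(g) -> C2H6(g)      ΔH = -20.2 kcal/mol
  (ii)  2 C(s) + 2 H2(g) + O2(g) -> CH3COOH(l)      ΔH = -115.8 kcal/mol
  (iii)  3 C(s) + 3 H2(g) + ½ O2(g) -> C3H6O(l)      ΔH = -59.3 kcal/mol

(i) reversed and × 1/2 (C2H6(g) must end up as a reactant; ×1/2 to match 1/2 C2H6(g) in the target): (-1/2)·(-20.2) = +10.1 kcal/mol
(ii) × 3 (×3 to match 3 CH3COOH(l) in the target): (3)·(-115.8) = -347.4 kcal/mol
(iii) reversed and × 3 (C3H6O(l) must end up as a reactant; scale by 3 for the 3 C3H6O(l)): (-3)·(-59.3) = +177.9 kcal/mol
ΔH = (-1/2)·(-20.2) + (3)·(-115.8) + (-3)·(-59.3) = -159.4 kcal/mol

ΔH = -159.4 kcal/mol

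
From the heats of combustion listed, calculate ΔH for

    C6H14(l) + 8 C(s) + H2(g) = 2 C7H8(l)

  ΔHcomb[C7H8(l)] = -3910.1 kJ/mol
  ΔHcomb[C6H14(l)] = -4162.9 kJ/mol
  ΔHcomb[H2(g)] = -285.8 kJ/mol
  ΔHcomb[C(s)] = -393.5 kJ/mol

Using ΔH = Σ nΔHc°(reactants) − Σ nΔHc°(products):
= [1·(-4162.9) + 8·(-393.5) + 1·(-285.8)] − [2·(-3910.1)]
= 223.5 kJ/mol

ΔH = 223.5 kJ/mol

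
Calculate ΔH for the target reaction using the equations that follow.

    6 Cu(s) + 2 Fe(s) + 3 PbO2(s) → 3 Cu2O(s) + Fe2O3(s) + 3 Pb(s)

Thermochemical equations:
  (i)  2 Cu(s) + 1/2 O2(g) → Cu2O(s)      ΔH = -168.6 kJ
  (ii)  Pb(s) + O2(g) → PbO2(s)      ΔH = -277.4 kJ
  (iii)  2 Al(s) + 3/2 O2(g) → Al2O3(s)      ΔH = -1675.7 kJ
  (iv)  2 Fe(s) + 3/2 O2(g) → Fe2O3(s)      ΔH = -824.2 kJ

ΔH = -497.8 kJ

(i) × 3 (×3 to match 3 Cu2O(s) in the target): (3)·(-168.6) = -505.8 kJ
(ii) reversed and × 3 (reverse to put PbO2(s) on the reactant side; scale by 3 for the 3 PbO2(s)): (-3)·(-277.4) = +832.2 kJ
(iii): not needed (Al(s) appears nowhere else).
(iv) as written (Fe2O3(s) already on the product side): -824.2 kJ
Summing the manipulated equations, ΔH = (3)·(-168.6) + (-3)·(-277.4) + (1)·(-824.2) = -497.8 kJ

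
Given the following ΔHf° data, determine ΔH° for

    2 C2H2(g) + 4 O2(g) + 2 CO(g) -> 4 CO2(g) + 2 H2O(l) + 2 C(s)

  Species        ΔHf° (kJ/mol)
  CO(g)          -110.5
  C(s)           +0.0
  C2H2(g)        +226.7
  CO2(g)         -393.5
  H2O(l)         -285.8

ΔH°rxn = Σ nΔHf°(products) − Σ nΔHf°(reactants).
Products: 4·(-393.5) + 2·(-285.8) + 2·(+0.0) = -2145.6
Reactants: 2·(+226.7) + 4·(+0.0) + 2·(-110.5) = +232.4
ΔH° = (-2145.6) − (+232.4) = -2378.0 kJ/mol

ΔH° = -2378.0 kJ/mol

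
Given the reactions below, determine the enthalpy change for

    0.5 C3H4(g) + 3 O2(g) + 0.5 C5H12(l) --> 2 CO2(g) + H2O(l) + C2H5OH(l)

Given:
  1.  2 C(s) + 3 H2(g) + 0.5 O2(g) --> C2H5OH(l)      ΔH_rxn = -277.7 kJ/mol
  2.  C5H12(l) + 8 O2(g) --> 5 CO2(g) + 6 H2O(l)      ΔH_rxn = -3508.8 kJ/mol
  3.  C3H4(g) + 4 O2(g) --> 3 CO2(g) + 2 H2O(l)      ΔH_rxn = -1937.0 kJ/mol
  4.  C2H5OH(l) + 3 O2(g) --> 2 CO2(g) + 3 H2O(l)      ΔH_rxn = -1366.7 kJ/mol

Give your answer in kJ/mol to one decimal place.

eq. 1: not needed (C(s) appears nowhere else).
eq. 2 × 1/2 (×1/2 to match 1/2 C5H12(l) in the target): (1/2)·(-3508.8) = -1754.4 kJ/mol
eq. 3 × 1/2 (scale by 1/2 for the 1/2 C3H4(g)): (1/2)·(-1937.0) = -968.5 kJ/mol
eq. 4 reversed: +1366.7 kJ/mol
By Hess's law, ΔH_rxn = (1/2)·(-3508.8) + (1/2)·(-1937.0) + (-1)·(-1366.7) = -1356.2 kJ/mol

ΔH_rxn = -1356.2 kJ/mol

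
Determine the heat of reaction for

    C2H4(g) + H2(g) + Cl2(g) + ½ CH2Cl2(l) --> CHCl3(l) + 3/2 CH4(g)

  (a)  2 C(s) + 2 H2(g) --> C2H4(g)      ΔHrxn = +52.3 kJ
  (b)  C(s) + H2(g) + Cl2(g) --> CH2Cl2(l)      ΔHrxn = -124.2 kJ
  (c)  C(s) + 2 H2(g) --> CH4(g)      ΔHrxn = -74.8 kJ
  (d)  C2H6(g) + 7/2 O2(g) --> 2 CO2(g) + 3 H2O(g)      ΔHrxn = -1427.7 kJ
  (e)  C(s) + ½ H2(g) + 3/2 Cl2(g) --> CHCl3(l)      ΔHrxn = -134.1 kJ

(a) reversed (C2H4(g) must end up as a reactant): -52.3 kJ
(b) reversed and × 1/2 (reverse to put CH2Cl2(l) on the reactant side; ×1/2 to match 1/2 CH2Cl2(l) in the target): (-1/2)·(-124.2) = +62.1 kJ
(c) × 3/2 (scale by 3/2 for the 3/2 CH4(g)): (3/2)·(-74.8) = -112.2 kJ
(d): not needed (H2O(g) appears nowhere else).
(e) as written (CHCl3(l) already on the product side): -134.1 kJ
ΔHrxn = (-52.3) + (+62.1) + (-112.2) + (-134.1) = -236.5 kJ

ΔHrxn = -236.5 kJ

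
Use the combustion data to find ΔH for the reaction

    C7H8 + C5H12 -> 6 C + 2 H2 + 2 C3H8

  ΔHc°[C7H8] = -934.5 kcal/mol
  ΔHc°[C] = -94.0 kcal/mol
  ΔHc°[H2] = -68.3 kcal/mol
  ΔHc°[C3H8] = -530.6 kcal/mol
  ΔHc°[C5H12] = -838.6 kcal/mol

ΔH = -11.3 kcal/mol

With combustion enthalpies, reactants minus products:
= [1·(-934.5) + 1·(-838.6)] − [6·(-94.0) + 2·(-68.3) + 2·(-530.6)]
= -11.3 kcal/mol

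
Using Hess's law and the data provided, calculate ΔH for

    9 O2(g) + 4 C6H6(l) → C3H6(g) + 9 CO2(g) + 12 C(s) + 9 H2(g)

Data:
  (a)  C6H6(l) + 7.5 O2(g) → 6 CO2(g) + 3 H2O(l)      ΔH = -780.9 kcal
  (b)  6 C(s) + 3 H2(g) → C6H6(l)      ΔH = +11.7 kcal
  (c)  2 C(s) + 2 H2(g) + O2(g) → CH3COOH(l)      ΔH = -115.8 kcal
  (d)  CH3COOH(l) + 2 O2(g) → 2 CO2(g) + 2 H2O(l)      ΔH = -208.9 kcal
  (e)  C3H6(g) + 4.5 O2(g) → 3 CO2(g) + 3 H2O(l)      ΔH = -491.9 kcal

ΔH = -888.4 kcal

(a) × 3: (3)·(-780.9) = -2342.7 kcal
(b) reversed: -11.7 kcal
(c) reversed and × 3: (-3)·(-115.8) = +347.4 kcal
(d) reversed and × 3: (-3)·(-208.9) = +626.7 kcal
(e) reversed: +491.9 kcal
ΔH = (3)·(-780.9) + (-1)·(+11.7) + (-3)·(-115.8) + (-3)·(-208.9) + (-1)·(-491.9) = -888.4 kcal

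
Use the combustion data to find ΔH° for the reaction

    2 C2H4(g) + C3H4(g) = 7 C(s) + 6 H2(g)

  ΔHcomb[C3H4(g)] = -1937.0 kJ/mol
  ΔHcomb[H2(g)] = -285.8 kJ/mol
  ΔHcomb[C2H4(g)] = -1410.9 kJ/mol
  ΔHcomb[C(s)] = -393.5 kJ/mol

ΔH° = -289.5 kJ/mol

With combustion enthalpies, reactants minus products:
= [2·(-1410.9) + 1·(-1937.0)] − [7·(-393.5) + 6·(-285.8)]
= -289.5 kJ/mol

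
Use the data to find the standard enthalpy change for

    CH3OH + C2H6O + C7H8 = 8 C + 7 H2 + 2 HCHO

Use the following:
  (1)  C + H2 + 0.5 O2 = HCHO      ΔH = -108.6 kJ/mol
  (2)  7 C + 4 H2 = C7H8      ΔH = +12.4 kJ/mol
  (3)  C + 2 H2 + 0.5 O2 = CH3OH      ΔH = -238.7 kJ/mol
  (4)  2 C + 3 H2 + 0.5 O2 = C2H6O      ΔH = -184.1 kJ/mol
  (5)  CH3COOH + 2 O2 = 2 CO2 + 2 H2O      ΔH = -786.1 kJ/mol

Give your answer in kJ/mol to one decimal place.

(1) × 2: (2)·(-108.6) = -217.2 kJ/mol
(2) reversed: -12.4 kJ/mol
(3) reversed: +238.7 kJ/mol
(4) reversed: +184.1 kJ/mol
(5): not needed.
Since enthalpy is a state function, ΔH = (2)·(-108.6) + (-1)·(+12.4) + (-1)·(-238.7) + (-1)·(-184.1) = 193.2 kJ/mol

ΔH = 193.2 kJ/mol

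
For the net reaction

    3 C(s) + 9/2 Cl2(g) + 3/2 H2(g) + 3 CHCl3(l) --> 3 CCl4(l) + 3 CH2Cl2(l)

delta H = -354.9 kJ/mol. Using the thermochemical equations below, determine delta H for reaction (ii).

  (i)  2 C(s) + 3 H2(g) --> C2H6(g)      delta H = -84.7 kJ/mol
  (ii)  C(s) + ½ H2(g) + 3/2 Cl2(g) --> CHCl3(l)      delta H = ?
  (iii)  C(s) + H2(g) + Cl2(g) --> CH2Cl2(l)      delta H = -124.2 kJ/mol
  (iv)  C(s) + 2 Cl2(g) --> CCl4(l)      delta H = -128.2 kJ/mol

delta H = -134.1 kJ/mol

(i): not needed.
(ii) reversed and × 3: contributes −3·x
(iii) × 3: (3)·(-124.2) = -372.6 kJ/mol
(iv) × 3: (3)·(-128.2) = -384.6 kJ/mol
-354.9 = (-372.6) + (-384.6) − 3·x
x = (-354.9 − (-757.2)) / (-3) = -134.1 kJ/mol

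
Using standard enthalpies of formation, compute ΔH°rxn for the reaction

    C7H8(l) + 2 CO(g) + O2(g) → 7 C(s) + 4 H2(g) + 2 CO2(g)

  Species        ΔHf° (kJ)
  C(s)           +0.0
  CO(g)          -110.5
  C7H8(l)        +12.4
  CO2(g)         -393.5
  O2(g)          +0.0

ΔH°rxn = -578.4 kJ

Products: 7·(+0.0) + 4·(+0.0) + 2·(-393.5) = -787.0
Reactants: 1·(+12.4) + 2·(-110.5) + 1·(+0.0) = -208.6
ΔH°rxn = (-787.0) − (-208.6) = -578.4 kJ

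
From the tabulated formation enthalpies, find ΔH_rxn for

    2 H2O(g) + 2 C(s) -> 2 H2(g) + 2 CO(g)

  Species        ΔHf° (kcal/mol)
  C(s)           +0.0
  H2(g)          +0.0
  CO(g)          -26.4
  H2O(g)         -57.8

Products: 2·(+0.0) + 2·(-26.4) = -52.8
Reactants: 2·(-57.8) + 2·(+0.0) = -115.6
ΔH_rxn = (-52.8) − (-115.6) = 62.8 kcal/mol

ΔH_rxn = 62.8 kcal/mol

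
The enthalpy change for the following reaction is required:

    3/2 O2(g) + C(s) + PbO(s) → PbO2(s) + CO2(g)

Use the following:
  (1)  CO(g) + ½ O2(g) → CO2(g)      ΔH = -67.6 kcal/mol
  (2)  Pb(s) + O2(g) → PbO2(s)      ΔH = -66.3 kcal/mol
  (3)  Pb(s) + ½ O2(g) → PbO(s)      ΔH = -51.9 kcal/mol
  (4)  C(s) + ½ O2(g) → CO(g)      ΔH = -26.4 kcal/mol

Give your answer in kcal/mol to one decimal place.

ΔH = -108.4 kcal/mol

(1) as written (CO2(g) already on the product side): -67.6 kcal/mol
(2) as written (PbO2(s) already on the product side): -66.3 kcal/mol
(3) reversed (PbO(s) must end up as a reactant): +51.9 kcal/mol
(4) as written (C(s) already on the reactant side): -26.4 kcal/mol
ΔH = (1)·(-67.6) + (1)·(-66.3) + (-1)·(-51.9) + (1)·(-26.4) = -108.4 kcal/mol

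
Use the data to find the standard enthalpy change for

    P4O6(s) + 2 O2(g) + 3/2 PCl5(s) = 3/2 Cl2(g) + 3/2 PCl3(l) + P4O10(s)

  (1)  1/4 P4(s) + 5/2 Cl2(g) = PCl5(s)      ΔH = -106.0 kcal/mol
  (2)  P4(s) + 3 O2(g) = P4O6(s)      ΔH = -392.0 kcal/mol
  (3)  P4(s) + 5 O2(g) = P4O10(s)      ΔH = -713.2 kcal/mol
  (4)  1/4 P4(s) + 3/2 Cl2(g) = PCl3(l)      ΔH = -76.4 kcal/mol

ΔH = -276.8 kcal/mol

(1) reversed and × 3/2 (PCl5(s) must end up as a reactant; scale by 3/2 for the 3/2 PCl5(s)): (-3/2)·(-106.0) = +159.0 kcal/mol
(2) reversed (P4O6(s) must end up as a reactant): +392.0 kcal/mol
(3) as written (P4O10(s) already on the product side): -713.2 kcal/mol
(4) × 3/2 (scale by 3/2 for the 3/2 PCl3(l)): (3/2)·(-76.4) = -114.6 kcal/mol
ΔH = (-3/2)·(-106.0) + (-1)·(-392.0) + (1)·(-713.2) + (3/2)·(-76.4) = -276.8 kcal/mol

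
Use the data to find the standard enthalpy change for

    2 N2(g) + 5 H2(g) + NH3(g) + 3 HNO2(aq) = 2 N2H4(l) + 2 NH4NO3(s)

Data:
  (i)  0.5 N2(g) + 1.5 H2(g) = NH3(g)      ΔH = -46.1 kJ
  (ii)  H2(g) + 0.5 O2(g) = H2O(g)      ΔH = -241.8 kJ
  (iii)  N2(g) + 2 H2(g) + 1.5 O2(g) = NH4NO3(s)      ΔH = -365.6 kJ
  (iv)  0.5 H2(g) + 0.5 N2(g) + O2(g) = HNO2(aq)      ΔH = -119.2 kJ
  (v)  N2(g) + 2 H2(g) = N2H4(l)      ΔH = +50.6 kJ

ΔH = -226.3 kJ

(i) reversed (NH3(g) must end up as a reactant): +46.1 kJ
(ii): not needed (H2O(g) appears nowhere else).
(iii) × 2 (scale by 2 for the 2 NH4NO3(s)): (2)·(-365.6) = -731.2 kJ
(iv) reversed and × 3 (HNO2(aq) must end up as a reactant; scale by 3 for the 3 HNO2(aq)): (-3)·(-119.2) = +357.6 kJ
(v) × 2 (scale by 2 for the 2 N2H4(l)): (2)·(+50.6) = +101.2 kJ
Combining the equations, ΔH = (+46.1) + (-731.2) + (+357.6) + (+101.2) = -226.3 kJ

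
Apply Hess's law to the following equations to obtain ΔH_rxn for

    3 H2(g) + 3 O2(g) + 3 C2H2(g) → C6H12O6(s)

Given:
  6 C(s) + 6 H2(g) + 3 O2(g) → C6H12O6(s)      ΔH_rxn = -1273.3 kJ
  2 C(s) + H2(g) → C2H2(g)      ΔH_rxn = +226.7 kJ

ΔH_rxn = -1953.4 kJ

equation 1 as written: -1273.3 kJ
equation 2 reversed and × 3: (-3)·(+226.7) = -680.1 kJ
By Hess's law, ΔH_rxn = (1)·(-1273.3) + (-3)·(+226.7) = -1953.4 kJ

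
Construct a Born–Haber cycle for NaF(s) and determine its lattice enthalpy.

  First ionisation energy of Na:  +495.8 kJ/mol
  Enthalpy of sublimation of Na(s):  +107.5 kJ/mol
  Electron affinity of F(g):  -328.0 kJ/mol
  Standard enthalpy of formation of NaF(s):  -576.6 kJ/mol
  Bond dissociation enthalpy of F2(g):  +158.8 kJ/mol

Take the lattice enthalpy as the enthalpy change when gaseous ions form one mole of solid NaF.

U = -931.3 kJ/mol

ΔHf° = 1·ΔHsub + 1·(ΣIE) + 1/2·D(F2) + 1·EA + U
-576.6 = 1·(+107.5) + 1·(+495.8) + 1/2·(+158.8) + 1·(-328.0) + U
U = -576.6 − (+354.7) = -931.3 kJ/mol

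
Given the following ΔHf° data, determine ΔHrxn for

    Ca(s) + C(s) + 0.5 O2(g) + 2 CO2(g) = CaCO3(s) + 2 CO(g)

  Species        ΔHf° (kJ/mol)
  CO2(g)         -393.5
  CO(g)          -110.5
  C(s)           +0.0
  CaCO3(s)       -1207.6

ΔHrxn = -641.6 kJ/mol

ΔH°rxn = Σ nΔHf°(products) − Σ nΔHf°(reactants).
Products: 1·(-1207.6) + 2·(-110.5) = -1428.6
Reactants: 1·(+0.0) + 1·(+0.0) + 1/2·(+0.0) + 2·(-393.5) = -787.0
ΔHrxn = (-1428.6) − (-787.0) = -641.6 kJ/mol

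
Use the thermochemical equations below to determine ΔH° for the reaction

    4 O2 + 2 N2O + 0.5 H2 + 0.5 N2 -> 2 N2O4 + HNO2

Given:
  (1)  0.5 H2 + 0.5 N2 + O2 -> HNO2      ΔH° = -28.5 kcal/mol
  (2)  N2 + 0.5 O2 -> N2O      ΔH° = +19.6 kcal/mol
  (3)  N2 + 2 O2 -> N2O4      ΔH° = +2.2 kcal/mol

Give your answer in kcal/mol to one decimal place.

(1) as written (HNO2 already on the product side): -28.5 kcal/mol
(2) reversed and × 2 (N2O must end up as a reactant; scale by 2 for the 2 N2O): (-2)·(+19.6) = -39.2 kcal/mol
(3) × 2 (×2 to match 2 N2O4 in the target): (2)·(+2.2) = +4.4 kcal/mol
ΔH° = (-28.5) + (-39.2) + (+4.4) = -63.3 kcal/mol

ΔH° = -63.3 kcal/mol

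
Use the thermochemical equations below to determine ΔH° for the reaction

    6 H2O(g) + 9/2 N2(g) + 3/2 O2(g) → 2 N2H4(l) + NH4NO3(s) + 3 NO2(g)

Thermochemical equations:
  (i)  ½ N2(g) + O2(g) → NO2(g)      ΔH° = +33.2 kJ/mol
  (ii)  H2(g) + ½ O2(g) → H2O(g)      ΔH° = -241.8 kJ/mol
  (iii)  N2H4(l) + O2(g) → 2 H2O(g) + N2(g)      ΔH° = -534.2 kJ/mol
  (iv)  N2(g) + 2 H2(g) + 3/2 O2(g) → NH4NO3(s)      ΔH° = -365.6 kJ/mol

(i) × 3 (×3 to match 3 NO2(g) in the target): (3)·(+33.2) = +99.6 kJ/mol
(ii) reversed and × 2: (-2)·(-241.8) = +483.6 kJ/mol
(iii) reversed and × 2 (reverse to put N2H4(l) on the product side; scale by 2 for the 2 N2H4(l)): (-2)·(-534.2) = +1068.4 kJ/mol
(iv) as written (NH4NO3(s) already on the product side): -365.6 kJ/mol
ΔH° = (3)·(+33.2) + (-2)·(-241.8) + (-2)·(-534.2) + (1)·(-365.6) = 1286.0 kJ/mol

ΔH° = 1286.0 kJ/mol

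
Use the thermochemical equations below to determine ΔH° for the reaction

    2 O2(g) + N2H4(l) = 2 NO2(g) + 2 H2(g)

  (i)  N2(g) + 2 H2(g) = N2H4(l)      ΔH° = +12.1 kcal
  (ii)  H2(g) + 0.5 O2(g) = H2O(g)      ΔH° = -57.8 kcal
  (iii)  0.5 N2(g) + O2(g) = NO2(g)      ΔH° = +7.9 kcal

ΔH° = 3.7 kcal

(i) reversed (N2H4(l) must end up as a reactant): -12.1 kcal
(ii): not needed (H2O(g) appears nowhere else).
(iii) × 2 (scale by 2 for the 2 NO2(g)): (2)·(+7.9) = +15.8 kcal
By Hess's law, ΔH° = (-12.1) + (+15.8) = 3.7 kcal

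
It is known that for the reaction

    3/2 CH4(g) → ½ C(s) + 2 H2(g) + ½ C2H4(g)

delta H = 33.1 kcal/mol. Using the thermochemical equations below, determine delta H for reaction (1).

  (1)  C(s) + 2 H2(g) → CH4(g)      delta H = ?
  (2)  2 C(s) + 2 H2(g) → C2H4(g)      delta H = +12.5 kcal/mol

delta H = -17.9 kcal/mol

(1) reversed and × 3/2 (CH4(g) must end up as a reactant; scale by 3/2 for the 3/2 CH4(g)): contributes −3/2·x
(2) × 1/2 (×1/2 to match 1/2 C2H4(g) in the target): (1/2)·(+12.5) = +6.25 kcal/mol
+33.1 = (+6.25) − 3/2·x
x = (+33.1 − (+6.25)) / (-3/2) = -17.9 kcal/mol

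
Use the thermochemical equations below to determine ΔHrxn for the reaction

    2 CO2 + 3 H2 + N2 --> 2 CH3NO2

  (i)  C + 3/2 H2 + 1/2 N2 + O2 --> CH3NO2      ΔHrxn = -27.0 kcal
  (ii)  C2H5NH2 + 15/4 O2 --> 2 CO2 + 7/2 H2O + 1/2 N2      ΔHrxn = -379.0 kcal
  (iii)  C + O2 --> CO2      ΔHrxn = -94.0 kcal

(i) × 2 (×2 to match 2 CH3NO2 in the target): (2)·(-27.0) = -54.0 kcal
(ii): not needed (H2O appears nowhere else).
(iii) reversed and × 2: (-2)·(-94.0) = +188.0 kcal
By Hess's law, ΔHrxn = (-54.0) + (+188.0) = 134.0 kcal

ΔHrxn = 134.0 kcal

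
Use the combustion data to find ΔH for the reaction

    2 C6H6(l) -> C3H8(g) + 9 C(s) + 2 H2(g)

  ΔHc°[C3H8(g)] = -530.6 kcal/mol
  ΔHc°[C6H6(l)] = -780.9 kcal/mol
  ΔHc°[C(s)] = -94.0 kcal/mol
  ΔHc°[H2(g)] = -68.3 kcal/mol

ΔH = -48.6 kcal/mol

With combustion enthalpies, reactants minus products:
= [2·(-780.9)] − [1·(-530.6) + 9·(-94.0) + 2·(-68.3)]
= -48.6 kcal/mol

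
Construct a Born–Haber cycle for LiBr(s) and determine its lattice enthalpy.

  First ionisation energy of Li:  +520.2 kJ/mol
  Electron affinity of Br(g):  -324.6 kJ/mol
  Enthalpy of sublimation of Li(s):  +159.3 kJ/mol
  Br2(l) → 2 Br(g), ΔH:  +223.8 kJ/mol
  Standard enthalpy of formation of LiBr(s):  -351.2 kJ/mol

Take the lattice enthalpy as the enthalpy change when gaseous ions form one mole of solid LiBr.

ΔHf° = 1·ΔHsub + 1·(ΣIE) + 1/2·D(Br2) + 1·EA + U
-351.2 = 1·(+159.3) + 1·(+520.2) + 1/2·(+223.8) + 1·(-324.6) + U
U = -351.2 − (+466.8) = -818.0 kJ/mol

U = -818.0 kJ/mol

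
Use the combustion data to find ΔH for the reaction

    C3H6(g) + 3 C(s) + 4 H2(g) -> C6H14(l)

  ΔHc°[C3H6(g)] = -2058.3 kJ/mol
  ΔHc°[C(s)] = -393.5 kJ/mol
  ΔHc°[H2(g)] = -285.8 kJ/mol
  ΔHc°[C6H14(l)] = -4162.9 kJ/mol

ΔH = -219.1 kJ/mol

With combustion enthalpies, reactants minus products:
= [1·(-2058.3) + 3·(-393.5) + 4·(-285.8)] − [1·(-4162.9)]
= -219.1 kJ/mol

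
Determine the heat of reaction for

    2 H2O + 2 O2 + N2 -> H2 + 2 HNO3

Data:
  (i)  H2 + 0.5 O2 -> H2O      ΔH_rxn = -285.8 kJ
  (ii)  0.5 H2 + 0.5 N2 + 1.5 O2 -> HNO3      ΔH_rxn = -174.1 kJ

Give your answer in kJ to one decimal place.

(i) reversed and × 2: (-2)·(-285.8) = +571.6 kJ
(ii) × 2: (2)·(-174.1) = -348.2 kJ
Combining the equations, ΔH_rxn = (+571.6) + (-348.2) = 223.4 kJ

ΔH_rxn = 223.4 kJ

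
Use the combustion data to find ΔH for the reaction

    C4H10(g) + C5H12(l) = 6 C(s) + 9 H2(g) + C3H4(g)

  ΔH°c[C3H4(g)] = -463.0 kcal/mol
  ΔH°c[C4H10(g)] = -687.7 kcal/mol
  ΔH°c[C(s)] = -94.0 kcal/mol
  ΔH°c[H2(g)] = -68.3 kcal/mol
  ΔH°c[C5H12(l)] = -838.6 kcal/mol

ΔH = 115.4 kcal/mol

Using ΔH = Σ nΔHc°(reactants) − Σ nΔHc°(products):
= [1·(-687.7) + 1·(-838.6)] − [6·(-94.0) + 9·(-68.3) + 1·(-463.0)]
= 115.4 kcal/mol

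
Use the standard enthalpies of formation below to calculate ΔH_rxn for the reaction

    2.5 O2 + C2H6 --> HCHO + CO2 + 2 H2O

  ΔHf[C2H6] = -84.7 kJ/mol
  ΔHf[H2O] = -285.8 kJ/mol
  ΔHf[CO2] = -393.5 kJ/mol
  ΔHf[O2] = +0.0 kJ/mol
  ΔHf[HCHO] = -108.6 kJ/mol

Products: 1·(-108.6) + 1·(-393.5) + 2·(-285.8) = -1073.7
Reactants: 5/2·(+0.0) + 1·(-84.7) = -84.7
ΔH_rxn = (-1073.7) − (-84.7) = -989.0 kJ/mol

ΔH_rxn = -989.0 kJ/mol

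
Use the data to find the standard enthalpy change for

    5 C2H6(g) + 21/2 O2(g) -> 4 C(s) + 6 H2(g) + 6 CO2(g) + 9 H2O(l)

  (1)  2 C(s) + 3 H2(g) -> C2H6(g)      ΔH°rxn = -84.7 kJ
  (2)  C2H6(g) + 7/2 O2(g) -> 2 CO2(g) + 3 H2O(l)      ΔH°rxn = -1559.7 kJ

(1) reversed and × 2: (-2)·(-84.7) = +169.4 kJ
(2) × 3: (3)·(-1559.7) = -4679.1 kJ
Since enthalpy is a state function, ΔH°rxn = (-2)·(-84.7) + (3)·(-1559.7) = -4509.7 kJ

ΔH°rxn = -4509.7 kJ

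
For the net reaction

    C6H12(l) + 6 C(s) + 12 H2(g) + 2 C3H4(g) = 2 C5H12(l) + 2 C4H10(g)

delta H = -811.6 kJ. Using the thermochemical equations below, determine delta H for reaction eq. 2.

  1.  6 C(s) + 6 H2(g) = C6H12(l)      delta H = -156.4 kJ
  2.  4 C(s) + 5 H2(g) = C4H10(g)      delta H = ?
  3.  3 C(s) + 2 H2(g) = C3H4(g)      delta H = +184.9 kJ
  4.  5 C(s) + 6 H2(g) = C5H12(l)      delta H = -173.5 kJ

eq. 1 reversed: +156.4 kJ
eq. 2 × 2: contributes 2·x
eq. 3 reversed and × 2: (-2)·(+184.9) = -369.8 kJ
eq. 4 × 2: (2)·(-173.5) = -347.0 kJ
-811.6 = (+156.4) + (-369.8) + (-347.0) + 2·x
x = (-811.6 − (-560.4)) / (2) = -125.6 kJ

delta H = -125.6 kJ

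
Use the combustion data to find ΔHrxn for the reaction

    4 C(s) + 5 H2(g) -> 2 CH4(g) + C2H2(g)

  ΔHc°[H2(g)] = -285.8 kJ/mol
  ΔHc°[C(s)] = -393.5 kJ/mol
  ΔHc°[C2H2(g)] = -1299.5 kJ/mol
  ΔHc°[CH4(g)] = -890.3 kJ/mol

ΔHrxn = 77.1 kJ/mol

Using ΔH = Σ nΔHc°(reactants) − Σ nΔHc°(products):
= [4·(-393.5) + 5·(-285.8)] − [2·(-890.3) + 1·(-1299.5)]
= 77.1 kJ/mol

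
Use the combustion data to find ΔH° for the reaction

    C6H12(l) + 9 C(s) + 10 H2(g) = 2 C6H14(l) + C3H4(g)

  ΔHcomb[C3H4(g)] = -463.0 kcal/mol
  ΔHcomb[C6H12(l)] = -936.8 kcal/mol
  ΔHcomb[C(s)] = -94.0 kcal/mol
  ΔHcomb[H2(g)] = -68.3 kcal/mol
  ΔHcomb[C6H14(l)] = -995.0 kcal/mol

ΔH° = -12.8 kcal/mol

Using ΔH = Σ nΔHc°(reactants) − Σ nΔHc°(products):
= [1·(-936.8) + 9·(-94.0) + 10·(-68.3)] − [2·(-995.0) + 1·(-463.0)]
= -12.8 kcal/mol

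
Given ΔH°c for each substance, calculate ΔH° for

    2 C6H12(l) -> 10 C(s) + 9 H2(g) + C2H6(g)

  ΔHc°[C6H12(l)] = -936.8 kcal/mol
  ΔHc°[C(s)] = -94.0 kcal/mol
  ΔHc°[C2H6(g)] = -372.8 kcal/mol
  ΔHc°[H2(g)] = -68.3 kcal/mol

With combustion enthalpies, reactants minus products:
= [2·(-936.8)] − [10·(-94.0) + 9·(-68.3) + 1·(-372.8)]
= 53.9 kcal/mol

ΔH° = 53.9 kcal/mol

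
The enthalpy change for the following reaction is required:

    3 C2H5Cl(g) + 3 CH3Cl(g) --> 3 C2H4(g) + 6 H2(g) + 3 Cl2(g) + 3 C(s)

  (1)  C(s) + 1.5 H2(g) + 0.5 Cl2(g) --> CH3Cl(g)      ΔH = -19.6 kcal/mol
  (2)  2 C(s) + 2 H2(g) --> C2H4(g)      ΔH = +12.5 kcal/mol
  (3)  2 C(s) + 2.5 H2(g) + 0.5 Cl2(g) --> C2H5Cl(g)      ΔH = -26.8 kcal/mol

ΔH = 176.7 kcal/mol

(1) reversed and × 3 (CH3Cl(g) must end up as a reactant; scale by 3 for the 3 CH3Cl(g)): (-3)·(-19.6) = +58.8 kcal/mol
(2) × 3 (×3 to match 3 C2H4(g) in the target): (3)·(+12.5) = +37.5 kcal/mol
(3) reversed and × 3 (C2H5Cl(g) must end up as a reactant; scale by 3 for the 3 C2H5Cl(g)): (-3)·(-26.8) = +80.4 kcal/mol
Since enthalpy is a state function, ΔH = (-3)·(-19.6) + (3)·(+12.5) + (-3)·(-26.8) = 176.7 kcal/mol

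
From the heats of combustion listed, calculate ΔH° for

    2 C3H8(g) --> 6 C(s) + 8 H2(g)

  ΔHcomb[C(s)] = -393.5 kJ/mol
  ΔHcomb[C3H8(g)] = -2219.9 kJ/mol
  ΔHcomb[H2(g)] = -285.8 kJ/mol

Using ΔH = Σ nΔHc°(reactants) − Σ nΔHc°(products):
= [2·(-2219.9)] − [6·(-393.5) + 8·(-285.8)]
= 207.6 kJ/mol

ΔH° = 207.6 kJ/mol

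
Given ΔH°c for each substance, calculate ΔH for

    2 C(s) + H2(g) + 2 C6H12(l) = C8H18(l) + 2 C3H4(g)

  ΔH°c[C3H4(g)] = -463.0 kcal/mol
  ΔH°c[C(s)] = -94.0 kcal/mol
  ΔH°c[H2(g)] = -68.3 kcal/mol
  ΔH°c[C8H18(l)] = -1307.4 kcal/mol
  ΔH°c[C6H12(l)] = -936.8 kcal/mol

ΔH = 103.5 kcal/mol

Using ΔH = Σ nΔHc°(reactants) − Σ nΔHc°(products):
= [2·(-94.0) + 1·(-68.3) + 2·(-936.8)] − [1·(-1307.4) + 2·(-463.0)]
= 103.5 kcal/mol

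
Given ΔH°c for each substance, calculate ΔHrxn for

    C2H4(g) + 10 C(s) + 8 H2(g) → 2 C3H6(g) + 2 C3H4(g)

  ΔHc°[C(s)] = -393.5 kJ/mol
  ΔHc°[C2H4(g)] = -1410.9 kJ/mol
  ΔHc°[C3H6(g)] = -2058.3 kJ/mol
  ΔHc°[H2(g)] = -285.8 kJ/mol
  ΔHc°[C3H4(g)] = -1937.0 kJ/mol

With combustion enthalpies, reactants minus products:
= [1·(-1410.9) + 10·(-393.5) + 8·(-285.8)] − [2·(-2058.3) + 2·(-1937.0)]
= 358.3 kJ/mol

ΔHrxn = 358.3 kJ/mol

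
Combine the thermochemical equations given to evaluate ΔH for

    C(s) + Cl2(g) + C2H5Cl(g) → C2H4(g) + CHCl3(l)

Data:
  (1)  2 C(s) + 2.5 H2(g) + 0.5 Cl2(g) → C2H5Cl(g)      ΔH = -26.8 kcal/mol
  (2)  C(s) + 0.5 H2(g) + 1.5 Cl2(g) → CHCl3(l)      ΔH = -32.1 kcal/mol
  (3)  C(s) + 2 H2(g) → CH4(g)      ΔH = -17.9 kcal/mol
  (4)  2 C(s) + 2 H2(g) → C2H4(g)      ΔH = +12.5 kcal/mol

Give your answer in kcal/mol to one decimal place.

(1) reversed: +26.8 kcal/mol
(2) as written: -32.1 kcal/mol
(3): not needed.
(4) as written: +12.5 kcal/mol
By Hess's law, ΔH = (-1)·(-26.8) + (1)·(-32.1) + (1)·(+12.5) = 7.2 kcal/mol

ΔH = 7.2 kcal/mol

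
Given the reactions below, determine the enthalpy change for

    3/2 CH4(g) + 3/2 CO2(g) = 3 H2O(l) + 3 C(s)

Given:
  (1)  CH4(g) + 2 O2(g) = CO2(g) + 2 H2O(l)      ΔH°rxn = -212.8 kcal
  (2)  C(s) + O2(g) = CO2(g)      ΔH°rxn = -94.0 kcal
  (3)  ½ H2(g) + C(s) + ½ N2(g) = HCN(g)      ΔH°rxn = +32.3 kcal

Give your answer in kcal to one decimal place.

ΔH°rxn = -37.2 kcal

(1) × 3/2 (×3/2 to match 3/2 CH4(g) in the target): (3/2)·(-212.8) = -319.2 kcal
(2) reversed and × 3: (-3)·(-94.0) = +282.0 kcal
(3): not needed (H2(g) appears nowhere else).
Since enthalpy is a state function, ΔH°rxn = (-319.2) + (+282.0) = -37.2 kcal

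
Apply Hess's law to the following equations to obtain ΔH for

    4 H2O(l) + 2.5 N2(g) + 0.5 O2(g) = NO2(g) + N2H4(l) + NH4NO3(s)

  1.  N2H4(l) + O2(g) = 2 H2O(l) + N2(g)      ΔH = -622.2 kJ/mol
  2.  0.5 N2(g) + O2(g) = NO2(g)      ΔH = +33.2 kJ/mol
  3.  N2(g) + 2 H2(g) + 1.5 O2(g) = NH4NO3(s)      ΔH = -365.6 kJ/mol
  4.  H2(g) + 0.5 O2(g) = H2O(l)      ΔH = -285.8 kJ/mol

ΔH = 861.4 kJ/mol

eq. 1 reversed: +622.2 kJ/mol
eq. 2 as written: +33.2 kJ/mol
eq. 3 as written: -365.6 kJ/mol
eq. 4 reversed and × 2: (-2)·(-285.8) = +571.6 kJ/mol
ΔH = (+622.2) + (+33.2) + (-365.6) + (+571.6) = 861.4 kJ/mol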